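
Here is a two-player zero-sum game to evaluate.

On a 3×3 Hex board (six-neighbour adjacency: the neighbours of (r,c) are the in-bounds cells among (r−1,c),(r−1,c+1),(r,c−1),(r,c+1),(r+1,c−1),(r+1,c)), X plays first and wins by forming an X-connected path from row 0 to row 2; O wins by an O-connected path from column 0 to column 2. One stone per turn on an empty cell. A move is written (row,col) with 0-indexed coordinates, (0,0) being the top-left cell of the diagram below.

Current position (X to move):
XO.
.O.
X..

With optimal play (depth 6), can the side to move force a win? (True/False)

p1 X@[XO./.O./X..]: (0,2)[XOX/.O./X..]+1* (1,0)[XO./XO./X..]+1 (1,2)[XO./.OX/X..]+1 (2,1)[XO./.O./XX.]-1 (2,2)[XO./.O./X.X]-1
p2 O@[XOX/.O./X..]: (1,0)[XOX/OO./X..]-1* (1,2)[XOX/.OO/X..]-1 (2,1)[XOX/.O./XO.]-1 (2,2)[XOX/.O./X.O]-1
p3 X@[XOX/OO./X..]: (1,2)[XOX/OOX/X..]+1* (2,1)[XOX/OO./XX.]-1 (2,2)[XOX/OO./X.X]-1
p4 O@[XOX/OOX/X..]: (2,1)[XOX/OOX/XO.]-1* (2,2)[XOX/OOX/X.O]-1
p5 X@[XOX/OOX/XO.]: (2,2)[XOX/OOX/XOX]+1*
p6 O@[XOX/OOX/XOX] terminal -1; root [XO./.O./X..] d6

X winning at [XO./.O./X..]: True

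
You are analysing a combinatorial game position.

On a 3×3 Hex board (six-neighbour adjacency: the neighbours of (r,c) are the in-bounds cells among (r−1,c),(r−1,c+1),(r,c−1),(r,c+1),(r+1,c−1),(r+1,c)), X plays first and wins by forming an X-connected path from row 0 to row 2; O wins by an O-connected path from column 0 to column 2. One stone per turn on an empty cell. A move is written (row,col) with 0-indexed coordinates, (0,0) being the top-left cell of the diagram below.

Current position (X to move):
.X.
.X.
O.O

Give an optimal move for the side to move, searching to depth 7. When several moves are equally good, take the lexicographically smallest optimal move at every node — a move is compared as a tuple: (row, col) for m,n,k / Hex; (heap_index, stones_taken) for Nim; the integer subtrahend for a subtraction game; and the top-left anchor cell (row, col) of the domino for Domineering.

X's best at [.X./.X./O.O]: (2,1)

p1 X@[.X./.X./O.O]: (0,0)[XX./.X./O.O]-1 (0,2)[.XX/.X./O.O]-1 (1,0)[.X./XX./O.O]-1 (1,2)[.X./.XX/O.O]-1 (2,1)[.X./.X./OXO]+1*
p2 O@[.X./.X./OXO] terminal -1; root [.X./.X./O.O] d7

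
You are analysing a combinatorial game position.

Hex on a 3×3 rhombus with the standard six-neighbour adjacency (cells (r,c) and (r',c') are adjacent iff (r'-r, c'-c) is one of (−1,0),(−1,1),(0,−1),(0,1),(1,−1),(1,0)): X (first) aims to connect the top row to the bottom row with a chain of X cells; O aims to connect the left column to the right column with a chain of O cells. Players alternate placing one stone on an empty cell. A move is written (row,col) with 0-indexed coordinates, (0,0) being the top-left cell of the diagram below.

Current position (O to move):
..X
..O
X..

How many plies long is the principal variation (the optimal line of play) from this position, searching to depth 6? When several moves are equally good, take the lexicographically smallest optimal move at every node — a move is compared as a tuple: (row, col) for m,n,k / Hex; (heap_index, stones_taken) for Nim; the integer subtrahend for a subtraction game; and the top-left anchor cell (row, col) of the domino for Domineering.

PV length from [..X/..O/X..]: 4 plies

p1 O@[..X/..O/X..]: (0,0)[O.X/..O/X..]-1* (0,1)[.OX/..O/X..]-1 (1,0)[..X/O.O/X..]-1 (1,1)[..X/.OO/X..]-1 (2,1)[..X/..O/XO.]-1 (2,2)[..X/..O/X.O]-1
p2 X@[O.X/..O/X..]: (0,1)[OXX/..O/X..]+1* (1,0)[O.X/X.O/X..]+1 (1,1)[O.X/.XO/X..]+1 (2,1)[O.X/..O/XX.]-1 (2,2)[O.X/..O/X.X]-1
p3 O@[OXX/..O/X..]: (1,0)[OXX/O.O/X..]-1* (1,1)[OXX/.OO/X..]-1 (2,1)[OXX/..O/XO.]-1 (2,2)[OXX/..O/X.O]-1
p4 X@[OXX/O.O/X..]: (1,1)[OXX/OXO/X..]+1* (2,1)[OXX/O.O/XX.]-1 (2,2)[OXX/O.O/X.X]-1
p5 O@[OXX/OXO/X..] terminal -1; root [..X/..O/X..] d6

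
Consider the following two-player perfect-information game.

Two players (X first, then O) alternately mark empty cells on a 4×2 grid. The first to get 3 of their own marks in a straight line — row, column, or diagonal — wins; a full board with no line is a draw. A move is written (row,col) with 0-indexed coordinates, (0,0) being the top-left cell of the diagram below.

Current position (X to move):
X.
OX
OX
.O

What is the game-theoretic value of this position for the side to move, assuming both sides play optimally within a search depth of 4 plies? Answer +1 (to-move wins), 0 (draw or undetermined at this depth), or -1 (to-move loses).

value(X./OX/OX/.O, X) = +1

ply 1, X at X./OX/OX/.O | (0,1)=+1→XX/OX/OX/.O*; (3,0)=+0→X./OX/OX/XO
ply 2: XX/OX/OX/.O is terminal -1 (O); from X./OX/OX/.O depth 4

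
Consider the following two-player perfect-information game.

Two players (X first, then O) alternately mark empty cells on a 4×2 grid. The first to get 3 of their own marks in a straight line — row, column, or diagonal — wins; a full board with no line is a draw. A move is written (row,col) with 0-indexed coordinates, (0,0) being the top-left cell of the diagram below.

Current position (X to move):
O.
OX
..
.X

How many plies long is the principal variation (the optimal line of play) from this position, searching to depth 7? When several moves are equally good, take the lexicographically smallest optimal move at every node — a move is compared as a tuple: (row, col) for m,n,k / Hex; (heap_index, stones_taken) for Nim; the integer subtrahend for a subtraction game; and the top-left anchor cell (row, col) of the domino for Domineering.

ply 1, X at O./OX/../.X | (0,1)=-1→OX/OX/../.X; (2,0)=+0→O./OX/X./.X; (2,1)=+1→O./OX/.X/.X*; (3,0)=-1→O./OX/../XX
ply 2: O./OX/.X/.X is terminal -1 (O); from O./OX/../.X depth 7

PV length from [O./OX/../.X]: 1 ply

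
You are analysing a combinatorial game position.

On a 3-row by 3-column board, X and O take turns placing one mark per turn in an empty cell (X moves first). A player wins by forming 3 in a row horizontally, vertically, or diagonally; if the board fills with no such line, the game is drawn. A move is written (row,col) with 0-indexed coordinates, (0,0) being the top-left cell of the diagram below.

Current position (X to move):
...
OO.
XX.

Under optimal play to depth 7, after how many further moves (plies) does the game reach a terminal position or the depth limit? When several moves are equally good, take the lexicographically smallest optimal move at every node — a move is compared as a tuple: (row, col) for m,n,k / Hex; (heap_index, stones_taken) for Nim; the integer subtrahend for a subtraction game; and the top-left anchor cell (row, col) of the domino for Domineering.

p1 X@[.../OO./XX.]: (0,0)[X../OO./XX.]-1 (0,1)[.X./OO./XX.]-1 (0,2)[..X/OO./XX.]-1 (1,2)[.../OOX/XX.]+0 (2,2)[.../OO./XXX]+1*
p2 O@[.../OO./XXX] terminal -1; root [.../OO./XX.] d7

PV length from [.../OO./XX.]: 1 ply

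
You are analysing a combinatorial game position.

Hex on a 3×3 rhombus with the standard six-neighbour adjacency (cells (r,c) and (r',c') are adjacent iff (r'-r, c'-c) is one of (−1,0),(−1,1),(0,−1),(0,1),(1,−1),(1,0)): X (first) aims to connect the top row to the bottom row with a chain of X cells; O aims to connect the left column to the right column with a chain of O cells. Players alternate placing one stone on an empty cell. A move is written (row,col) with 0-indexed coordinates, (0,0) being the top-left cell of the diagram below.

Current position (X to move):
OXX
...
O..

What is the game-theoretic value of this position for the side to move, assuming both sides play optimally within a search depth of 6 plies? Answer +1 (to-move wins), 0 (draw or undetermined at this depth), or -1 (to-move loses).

value(OXX/.../O.., X) = +1

[OXX/.../O..] X move#1: (1,0):-1/OXX/X../O.., (1,1):-1/OXX/.X./O.., (1,2):+1/OXX/..X/O..*, (2,1):+1/OXX/.../OX., (2,2):-1/OXX/.../O.X
[OXX/..X/O..] O move#2: (1,0):-1/OXX/O.X/O..*, (1,1):-1/OXX/.OX/O.., (2,1):-1/OXX/..X/OO., (2,2):-1/OXX/..X/O.O
[OXX/O.X/O..] X move#3: (1,1):+1/OXX/OXX/O..*, (2,1):+1/OXX/O.X/OX., (2,2):+1/OXX/O.X/O.X
[OXX/OXX/O..] O move#4: (2,1):-1/OXX/OXX/OO.*, (2,2):-1/OXX/OXX/O.O
[OXX/OXX/OO.] X move#5: (2,2):+1/OXX/OXX/OOX*
[OXX/OXX/OOX] end (terminal -1, O#6); searched OXX/.../O.. to 6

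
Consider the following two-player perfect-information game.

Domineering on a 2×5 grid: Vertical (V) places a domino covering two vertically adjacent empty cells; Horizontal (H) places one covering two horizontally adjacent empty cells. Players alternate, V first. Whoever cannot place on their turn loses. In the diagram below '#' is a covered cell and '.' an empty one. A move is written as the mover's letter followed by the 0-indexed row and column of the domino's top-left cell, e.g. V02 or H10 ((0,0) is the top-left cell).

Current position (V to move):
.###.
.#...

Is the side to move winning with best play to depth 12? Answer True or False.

[.###./.#...] V move#1: V00:-1/####./##..., V04:+1/.####/.#..#*
[.####/.#..#] H move#2: H12:-1/.####/.####*
[.####/.####] V move#3: V00:+1/#####/#####*
[#####/#####] end (terminal -1, H#4); searched .###./.#... to 12

V winning at [.###./.#...]: True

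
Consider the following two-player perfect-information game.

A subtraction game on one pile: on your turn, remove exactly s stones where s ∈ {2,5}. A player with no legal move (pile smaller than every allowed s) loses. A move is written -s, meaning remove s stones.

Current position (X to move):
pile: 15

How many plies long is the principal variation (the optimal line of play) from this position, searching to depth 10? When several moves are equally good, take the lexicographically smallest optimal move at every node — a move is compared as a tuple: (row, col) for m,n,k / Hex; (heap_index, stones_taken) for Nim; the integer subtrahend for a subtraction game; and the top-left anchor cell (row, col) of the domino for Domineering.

[15] X move#1: -2:-1/13*, -5:-1/10
[13] O move#2: -2:+1/11*, -5:+1/8
[11] X move#3: -2:-1/9*, -5:-1/6
[9] O move#4: -2:+1/7*, -5:+1/4
[7] X move#5: -2:-1/5*, -5:-1/2
[5] O move#6: -2:-1/3, -5:+1/0*
[0] end (terminal -1, X#7); searched 15 to 10

PV length from [15]: 6 plies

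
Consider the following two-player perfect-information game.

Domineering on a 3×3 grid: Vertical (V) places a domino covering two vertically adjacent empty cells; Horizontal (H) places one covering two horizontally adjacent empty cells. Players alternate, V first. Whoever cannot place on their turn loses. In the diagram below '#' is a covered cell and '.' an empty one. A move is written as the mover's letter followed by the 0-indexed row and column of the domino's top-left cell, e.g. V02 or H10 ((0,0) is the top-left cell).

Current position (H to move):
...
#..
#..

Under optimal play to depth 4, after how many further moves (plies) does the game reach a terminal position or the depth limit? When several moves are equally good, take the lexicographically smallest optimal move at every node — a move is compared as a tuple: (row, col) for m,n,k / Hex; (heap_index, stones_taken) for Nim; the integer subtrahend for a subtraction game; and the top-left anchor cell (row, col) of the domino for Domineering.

PV length from [.../#../#..]: 1 ply

p1 H@[.../#../#..]: H00[##./#../#..]-1 H01[.##/#../#..]-1 H11[.../###/#..]+1* H21[.../#../###]-1
p2 V@[.../###/#..] terminal -1; root [.../#../#..] d4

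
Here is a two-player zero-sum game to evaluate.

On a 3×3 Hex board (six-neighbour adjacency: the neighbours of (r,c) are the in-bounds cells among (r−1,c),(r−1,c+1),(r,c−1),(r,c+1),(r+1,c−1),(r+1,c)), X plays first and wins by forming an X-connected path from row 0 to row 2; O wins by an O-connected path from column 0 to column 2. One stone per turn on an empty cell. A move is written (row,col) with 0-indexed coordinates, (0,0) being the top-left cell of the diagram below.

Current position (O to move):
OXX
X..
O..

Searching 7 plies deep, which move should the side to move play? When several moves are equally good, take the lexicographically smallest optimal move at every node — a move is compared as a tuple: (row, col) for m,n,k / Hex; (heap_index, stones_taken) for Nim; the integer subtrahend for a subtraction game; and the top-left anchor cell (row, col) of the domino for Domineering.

p1 O@[OXX/X../O..]: (1,1)[OXX/XO./O..]-1 (1,2)[OXX/X.O/O..]+1* (2,1)[OXX/X../OO.]+1 (2,2)[OXX/X../O.O]-1
p2 X@[OXX/X.O/O..]: (1,1)[OXX/XXO/O..]-1* (2,1)[OXX/X.O/OX.]-1 (2,2)[OXX/X.O/O.X]-1
p3 O@[OXX/XXO/O..]: (2,1)[OXX/XXO/OO.]+1* (2,2)[OXX/XXO/O.O]-1
p4 X@[OXX/XXO/OO.] terminal -1; root [OXX/X../O..] d7

O's best at [OXX/X../O..]: (1,2)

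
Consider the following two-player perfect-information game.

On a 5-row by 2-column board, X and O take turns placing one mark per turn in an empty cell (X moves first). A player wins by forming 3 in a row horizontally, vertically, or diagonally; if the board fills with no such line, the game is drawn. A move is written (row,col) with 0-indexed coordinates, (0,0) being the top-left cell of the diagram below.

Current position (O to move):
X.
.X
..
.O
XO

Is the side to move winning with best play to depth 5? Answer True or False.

O winning at [X./.X/../.O/XO]: True

p1 O@[X./.X/../.O/XO]: (0,1)[XO/.X/../.O/XO]+0 (1,0)[X./OX/../.O/XO]+0 (2,0)[X./.X/O./.O/XO]+0 (2,1)[X./.X/.O/.O/XO]+1* (3,0)[X./.X/../OO/XO]+0
p2 X@[X./.X/.O/.O/XO] terminal -1; root [X./.X/../.O/XO] d5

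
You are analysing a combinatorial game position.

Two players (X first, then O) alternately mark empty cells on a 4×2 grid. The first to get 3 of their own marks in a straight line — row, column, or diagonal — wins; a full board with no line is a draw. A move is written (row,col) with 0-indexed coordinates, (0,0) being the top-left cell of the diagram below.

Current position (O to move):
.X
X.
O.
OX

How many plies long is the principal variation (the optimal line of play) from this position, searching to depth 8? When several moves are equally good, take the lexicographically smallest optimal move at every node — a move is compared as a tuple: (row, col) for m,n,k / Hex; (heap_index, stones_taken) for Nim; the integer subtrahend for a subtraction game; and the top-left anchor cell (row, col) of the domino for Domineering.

[.X/X./O./OX] O move#1: (0,0):+0/OX/X./O./OX*, (1,1):+0/.X/XO/O./OX, (2,1):+0/.X/X./OO/OX
[OX/X./O./OX] X move#2: (1,1):+0/OX/XX/O./OX*, (2,1):+0/OX/X./OX/OX
[OX/XX/O./OX] O move#3: (2,1):+0/OX/XX/OO/OX*
[OX/XX/OO/OX] end (terminal +0, X#4); searched .X/X./O./OX to 8

PV length from [.X/X./O./OX]: 3 plies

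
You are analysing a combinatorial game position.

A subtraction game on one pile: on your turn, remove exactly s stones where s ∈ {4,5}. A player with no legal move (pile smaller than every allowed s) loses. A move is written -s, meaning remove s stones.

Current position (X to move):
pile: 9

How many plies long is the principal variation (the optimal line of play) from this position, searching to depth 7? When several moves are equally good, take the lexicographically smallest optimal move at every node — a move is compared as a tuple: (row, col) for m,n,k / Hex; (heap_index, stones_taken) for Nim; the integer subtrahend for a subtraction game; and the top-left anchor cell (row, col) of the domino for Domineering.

PV length from [9]: 2 plies

p1 X@[9]: -4[5]-1* -5[4]-1
p2 O@[5]: -4[1]+1* -5[0]+1
p3 X@[1] terminal -1; root [9] d7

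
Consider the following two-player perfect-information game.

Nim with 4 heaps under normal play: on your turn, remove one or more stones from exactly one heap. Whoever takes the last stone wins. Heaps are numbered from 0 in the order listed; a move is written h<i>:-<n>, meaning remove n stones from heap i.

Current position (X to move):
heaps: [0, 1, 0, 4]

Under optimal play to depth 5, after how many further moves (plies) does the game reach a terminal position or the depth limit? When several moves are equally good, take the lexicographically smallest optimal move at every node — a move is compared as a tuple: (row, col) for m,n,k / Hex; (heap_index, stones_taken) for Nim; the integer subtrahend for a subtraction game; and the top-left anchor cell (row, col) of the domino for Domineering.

PV length from [(0,1,0,4)]: 3 plies

p1 X@[(0,1,0,4)]: h1:-1[(0,0,0,4)]-1 h3:-1[(0,1,0,3)]-1 h3:-2[(0,1,0,2)]-1 h3:-3[(0,1,0,1)]+1* h3:-4[(0,1,0,0)]-1
p2 O@[(0,1,0,1)]: h1:-1[(0,0,0,1)]-1* h3:-1[(0,1,0,0)]-1
p3 X@[(0,0,0,1)]: h3:-1[(0,0,0,0)]+1*
p4 O@[(0,0,0,0)] terminal -1; root [(0,1,0,4)] d5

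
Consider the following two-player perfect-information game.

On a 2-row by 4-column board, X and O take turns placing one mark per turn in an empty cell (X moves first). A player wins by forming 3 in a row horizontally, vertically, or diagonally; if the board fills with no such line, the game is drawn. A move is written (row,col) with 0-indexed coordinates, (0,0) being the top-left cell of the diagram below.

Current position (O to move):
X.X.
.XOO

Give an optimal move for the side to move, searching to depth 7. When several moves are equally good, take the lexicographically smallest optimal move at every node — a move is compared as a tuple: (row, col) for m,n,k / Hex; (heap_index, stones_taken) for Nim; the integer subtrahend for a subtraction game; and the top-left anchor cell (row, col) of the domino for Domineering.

p1 O@[X.X./.XOO]: (0,1)[XOX./.XOO]+0* (0,3)[X.XO/.XOO]-1 (1,0)[X.X./OXOO]-1
p2 X@[XOX./.XOO]: (0,3)[XOXX/.XOO]+0* (1,0)[XOX./XXOO]+0
p3 O@[XOXX/.XOO]: (1,0)[XOXX/OXOO]+0*
p4 X@[XOXX/OXOO] terminal +0; root [X.X./.XOO] d7

O's best at [X.X./.XOO]: (0,1)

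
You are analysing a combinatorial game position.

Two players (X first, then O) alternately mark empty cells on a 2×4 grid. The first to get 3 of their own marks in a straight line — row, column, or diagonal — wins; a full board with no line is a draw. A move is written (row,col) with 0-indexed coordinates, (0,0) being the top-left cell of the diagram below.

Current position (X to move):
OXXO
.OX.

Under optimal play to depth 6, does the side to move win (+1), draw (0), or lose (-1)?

p1 X@[OXXO/.OX.]: (1,0)[OXXO/XOX.]+0* (1,3)[OXXO/.OXX]+0
p2 O@[OXXO/XOX.]: (1,3)[OXXO/XOXO]+0*
p3 X@[OXXO/XOXO] terminal +0; root [OXXO/.OX.] d6

value(OXXO/.OX., X) = 0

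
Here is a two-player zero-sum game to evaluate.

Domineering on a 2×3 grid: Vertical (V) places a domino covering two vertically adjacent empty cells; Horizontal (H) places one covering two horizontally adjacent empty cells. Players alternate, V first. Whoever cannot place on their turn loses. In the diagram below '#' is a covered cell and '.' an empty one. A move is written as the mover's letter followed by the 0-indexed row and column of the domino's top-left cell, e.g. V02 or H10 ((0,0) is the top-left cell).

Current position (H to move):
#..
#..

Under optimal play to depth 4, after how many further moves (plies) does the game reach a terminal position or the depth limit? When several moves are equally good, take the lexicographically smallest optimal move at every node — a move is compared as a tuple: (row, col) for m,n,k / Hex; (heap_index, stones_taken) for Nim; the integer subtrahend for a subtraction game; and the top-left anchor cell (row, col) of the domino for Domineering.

p1 H@[#../#..]: H01[###/#..]+1* H11[#../###]+1
p2 V@[###/#..] terminal -1; root [#../#..] d4

PV length from [#../#..]: 1 ply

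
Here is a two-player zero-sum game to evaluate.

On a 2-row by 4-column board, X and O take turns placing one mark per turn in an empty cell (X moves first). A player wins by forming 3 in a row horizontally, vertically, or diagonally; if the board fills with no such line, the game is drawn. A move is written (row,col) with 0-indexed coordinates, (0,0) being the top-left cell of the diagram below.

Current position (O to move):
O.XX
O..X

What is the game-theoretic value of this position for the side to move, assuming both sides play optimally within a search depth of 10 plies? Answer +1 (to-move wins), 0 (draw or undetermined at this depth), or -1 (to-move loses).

p1 O@[O.XX/O..X]: (0,1)[OOXX/O..X]+0* (1,1)[O.XX/OO.X]-1 (1,2)[O.XX/O.OX]-1
p2 X@[OOXX/O..X]: (1,1)[OOXX/OX.X]+0* (1,2)[OOXX/O.XX]+0
p3 O@[OOXX/OX.X]: (1,2)[OOXX/OXOX]+0*
p4 X@[OOXX/OXOX] terminal +0; root [O.XX/O..X] d10

value(O.XX/O..X, O) = 0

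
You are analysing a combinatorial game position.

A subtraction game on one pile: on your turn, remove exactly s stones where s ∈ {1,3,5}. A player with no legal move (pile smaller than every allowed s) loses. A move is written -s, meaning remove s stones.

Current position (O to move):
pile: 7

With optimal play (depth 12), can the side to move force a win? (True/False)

O winning at [7]: True

ply 1, O at 7 | -1=+1→6*; -3=+1→4; -5=+1→2
ply 2, X at 6 | -1=-1→5*; -3=-1→3; -5=-1→1
ply 3, O at 5 | -1=+1→4*; -3=+1→2; -5=+1→0
ply 4, X at 4 | -1=-1→3*; -3=-1→1
ply 5, O at 3 | -1=+1→2*; -3=+1→0
ply 6, X at 2 | -1=-1→1*
ply 7, O at 1 | -1=+1→0*
ply 8: 0 is terminal -1 (X); from 7 depth 12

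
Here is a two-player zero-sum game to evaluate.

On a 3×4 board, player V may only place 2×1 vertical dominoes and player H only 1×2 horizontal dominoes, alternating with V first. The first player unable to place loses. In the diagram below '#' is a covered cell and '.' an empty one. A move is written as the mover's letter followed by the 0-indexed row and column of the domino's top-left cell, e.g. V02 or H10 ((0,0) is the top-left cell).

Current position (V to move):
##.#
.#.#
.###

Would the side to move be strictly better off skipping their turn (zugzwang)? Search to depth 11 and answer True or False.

p1 V@[##.#/.#.#/.###]: V02[####/.###/.###]+1* V10[##.#/##.#/####]+1
p2 H@[####/.###/.###] terminal -1; root [##.#/.#.#/.###] d11
pass branch (H moves first from the same position):
  | p1 H@[##.#/.#.#/.###] terminal -1; root [##.#/.#.#/.###] d11
V moving scores +1; V passing scores +1

zugzwang(##.#/.#.#/.###, V) = False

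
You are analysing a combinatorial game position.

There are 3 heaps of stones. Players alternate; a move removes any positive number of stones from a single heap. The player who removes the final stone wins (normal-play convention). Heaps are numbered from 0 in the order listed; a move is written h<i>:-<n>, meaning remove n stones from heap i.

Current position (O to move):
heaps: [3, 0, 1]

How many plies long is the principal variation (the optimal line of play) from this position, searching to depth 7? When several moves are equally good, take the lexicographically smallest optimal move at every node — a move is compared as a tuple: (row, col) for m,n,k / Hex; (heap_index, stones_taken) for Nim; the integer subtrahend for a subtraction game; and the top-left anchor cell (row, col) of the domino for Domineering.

[(3,0,1)] O move#1: h0:-1:-1/(2,0,1), h0:-2:+1/(1,0,1)*, h0:-3:-1/(0,0,1), h2:-1:-1/(3,0,0)
[(1,0,1)] X move#2: h0:-1:-1/(0,0,1)*, h2:-1:-1/(1,0,0)
[(0,0,1)] O move#3: h2:-1:+1/(0,0,0)*
[(0,0,0)] end (terminal -1, X#4); searched (3,0,1) to 7

PV length from [(3,0,1)]: 3 plies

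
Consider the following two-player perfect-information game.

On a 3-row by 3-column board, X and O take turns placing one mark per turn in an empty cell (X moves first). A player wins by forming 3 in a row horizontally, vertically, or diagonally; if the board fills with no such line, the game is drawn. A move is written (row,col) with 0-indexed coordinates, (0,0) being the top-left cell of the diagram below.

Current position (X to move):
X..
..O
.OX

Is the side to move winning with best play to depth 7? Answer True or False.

X winning at [X../..O/.OX]: True

ply 1, X at X../..O/.OX | (0,1)=+1→XX./..O/.OX*; (0,2)=+1→X.X/..O/.OX; (1,0)=+1→X../X.O/.OX; (1,1)=+1→X../.XO/.OX; (2,0)=+1→X../..O/XOX
ply 2, O at XX./..O/.OX | (0,2)=-1→XXO/..O/.OX*; (1,0)=-1→XX./O.O/.OX; (1,1)=-1→XX./.OO/.OX; (2,0)=-1→XX./..O/OOX
ply 3, X at XXO/..O/.OX | (1,0)=+1→XXO/X.O/.OX*; (1,1)=+1→XXO/.XO/.OX; (2,0)=+1→XXO/..O/XOX
ply 4, O at XXO/X.O/.OX | (1,1)=-1→XXO/XOO/.OX*; (2,0)=-1→XXO/X.O/OOX
ply 5, X at XXO/XOO/.OX | (2,0)=+1→XXO/XOO/XOX*
ply 6: XXO/XOO/XOX is terminal -1 (O); from X../..O/.OX depth 7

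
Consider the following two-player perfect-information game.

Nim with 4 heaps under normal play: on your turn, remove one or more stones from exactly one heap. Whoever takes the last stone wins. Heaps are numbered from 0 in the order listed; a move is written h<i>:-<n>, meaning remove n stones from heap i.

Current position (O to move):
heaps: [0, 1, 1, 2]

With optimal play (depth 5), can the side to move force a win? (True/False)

O winning at [(0,1,1,2)]: True

[(0,1,1,2)] O move#1: h1:-1:-1/(0,0,1,2), h2:-1:-1/(0,1,0,2), h3:-1:-1/(0,1,1,1), h3:-2:+1/(0,1,1,0)*
[(0,1,1,0)] X move#2: h1:-1:-1/(0,0,1,0)*, h2:-1:-1/(0,1,0,0)
[(0,0,1,0)] O move#3: h2:-1:+1/(0,0,0,0)*
[(0,0,0,0)] end (terminal -1, X#4); searched (0,1,1,2) to 5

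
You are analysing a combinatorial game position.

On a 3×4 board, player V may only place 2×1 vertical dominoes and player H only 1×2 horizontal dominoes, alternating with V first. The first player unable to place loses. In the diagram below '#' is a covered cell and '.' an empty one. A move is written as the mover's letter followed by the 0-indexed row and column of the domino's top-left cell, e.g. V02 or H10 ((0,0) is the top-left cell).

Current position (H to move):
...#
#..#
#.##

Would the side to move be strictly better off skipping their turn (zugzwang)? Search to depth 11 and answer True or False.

p1 H@[...#/#..#/#.##]: H00[##.#/#..#/#.##]-1 H01[.###/#..#/#.##]-1 H11[...#/####/#.##]+1*
p2 V@[...#/####/#.##] terminal -1; root [...#/#..#/#.##] d11
pass branch (V moves first from the same position):
  | p1 V@[...#/#..#/#.##]: V01[.#.#/##.#/#.##]+1* V02[..##/#.##/#.##]+1 V11[...#/##.#/####]-1
  | p2 H@[.#.#/##.#/#.##] terminal -1; root [...#/#..#/#.##] d11
H moving scores +1; H passing scores -1

zugzwang(...#/#..#/#.##, H) = False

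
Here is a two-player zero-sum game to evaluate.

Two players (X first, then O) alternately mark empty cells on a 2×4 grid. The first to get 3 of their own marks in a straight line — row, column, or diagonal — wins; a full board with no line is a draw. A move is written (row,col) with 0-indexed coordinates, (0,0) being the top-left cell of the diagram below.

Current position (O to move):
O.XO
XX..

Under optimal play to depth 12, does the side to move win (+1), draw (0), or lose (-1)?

p1 O@[O.XO/XX..]: (0,1)[OOXO/XX..]-1 (1,2)[O.XO/XXO.]+0* (1,3)[O.XO/XX.O]-1
p2 X@[O.XO/XXO.]: (0,1)[OXXO/XXO.]+0* (1,3)[O.XO/XXOX]+0
p3 O@[OXXO/XXO.]: (1,3)[OXXO/XXOO]+0*
p4 X@[OXXO/XXOO] terminal +0; root [O.XO/XX..] d12

value(O.XO/XX.., O) = 0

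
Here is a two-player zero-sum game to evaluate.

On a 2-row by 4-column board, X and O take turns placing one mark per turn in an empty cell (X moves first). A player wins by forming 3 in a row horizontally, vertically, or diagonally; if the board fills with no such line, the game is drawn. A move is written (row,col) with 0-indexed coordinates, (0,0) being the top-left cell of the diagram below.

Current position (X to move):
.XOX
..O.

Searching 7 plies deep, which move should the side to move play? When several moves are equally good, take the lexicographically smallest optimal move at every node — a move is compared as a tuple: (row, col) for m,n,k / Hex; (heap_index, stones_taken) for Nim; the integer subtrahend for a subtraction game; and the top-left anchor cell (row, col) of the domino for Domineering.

X's best at [.XOX/..O.]: (1,0)

p1 X@[.XOX/..O.]: (0,0)[XXOX/..O.]-1 (1,0)[.XOX/X.O.]+0* (1,1)[.XOX/.XO.]+0 (1,3)[.XOX/..OX]+0
p2 O@[.XOX/X.O.]: (0,0)[OXOX/X.O.]+0* (1,1)[.XOX/XOO.]+0 (1,3)[.XOX/X.OO]+0
p3 X@[OXOX/X.O.]: (1,1)[OXOX/XXO.]+0* (1,3)[OXOX/X.OX]+0
p4 O@[OXOX/XXO.]: (1,3)[OXOX/XXOO]+0*
p5 X@[OXOX/XXOO] terminal +0; root [.XOX/..O.] d7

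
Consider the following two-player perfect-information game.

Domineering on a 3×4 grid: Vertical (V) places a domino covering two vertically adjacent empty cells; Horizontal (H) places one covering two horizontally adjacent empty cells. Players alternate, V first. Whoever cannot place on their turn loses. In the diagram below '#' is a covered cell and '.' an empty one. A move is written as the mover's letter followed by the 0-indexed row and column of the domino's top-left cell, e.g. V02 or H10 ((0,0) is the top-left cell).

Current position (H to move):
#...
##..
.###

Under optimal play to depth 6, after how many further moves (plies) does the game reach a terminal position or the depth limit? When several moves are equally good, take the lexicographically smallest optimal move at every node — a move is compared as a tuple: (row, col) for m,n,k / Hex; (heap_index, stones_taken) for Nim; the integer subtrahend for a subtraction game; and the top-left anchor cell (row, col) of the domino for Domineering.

[#.../##../.###] H move#1: H01:-1/###./##../.###, H02:+1/#.##/##../.###*, H12:+1/#.../####/.###
[#.##/##../.###] end (terminal -1, V#2); searched #.../##../.### to 6

PV length from [#.../##../.###]: 1 ply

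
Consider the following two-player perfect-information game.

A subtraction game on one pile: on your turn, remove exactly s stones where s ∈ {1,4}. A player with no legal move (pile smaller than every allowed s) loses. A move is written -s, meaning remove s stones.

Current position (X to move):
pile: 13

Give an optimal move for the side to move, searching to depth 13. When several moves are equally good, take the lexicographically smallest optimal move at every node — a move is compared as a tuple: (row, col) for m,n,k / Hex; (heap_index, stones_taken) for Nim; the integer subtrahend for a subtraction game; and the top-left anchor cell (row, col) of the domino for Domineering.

X's best at [13]: -1

ply 1, X at 13 | -1=+1→12*; -4=-1→9
ply 2, O at 12 | -1=-1→11*; -4=-1→8
ply 3, X at 11 | -1=+1→10*; -4=+1→7
ply 4, O at 10 | -1=-1→9*; -4=-1→6
ply 5, X at 9 | -1=-1→8; -4=+1→5*
ply 6, O at 5 | -1=-1→4*; -4=-1→1
ply 7, X at 4 | -1=-1→3; -4=+1→0*
ply 8: 0 is terminal -1 (O); from 13 depth 13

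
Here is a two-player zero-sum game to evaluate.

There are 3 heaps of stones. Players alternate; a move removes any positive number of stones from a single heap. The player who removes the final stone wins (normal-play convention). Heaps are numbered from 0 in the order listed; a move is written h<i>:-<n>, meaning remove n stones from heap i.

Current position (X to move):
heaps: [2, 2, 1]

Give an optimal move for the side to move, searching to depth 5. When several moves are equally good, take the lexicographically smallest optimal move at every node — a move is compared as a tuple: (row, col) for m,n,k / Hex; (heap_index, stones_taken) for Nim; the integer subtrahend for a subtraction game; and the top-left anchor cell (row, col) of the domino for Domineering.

ply 1, X at (2,2,1) | h0:-1=-1→(1,2,1); h0:-2=-1→(0,2,1); h1:-1=-1→(2,1,1); h1:-2=-1→(2,0,1); h2:-1=+1→(2,2,0)*
ply 2, O at (2,2,0) | h0:-1=-1→(1,2,0)*; h0:-2=-1→(0,2,0); h1:-1=-1→(2,1,0); h1:-2=-1→(2,0,0)
ply 3, X at (1,2,0) | h0:-1=-1→(0,2,0); h1:-1=+1→(1,1,0)*; h1:-2=-1→(1,0,0)
ply 4, O at (1,1,0) | h0:-1=-1→(0,1,0)*; h1:-1=-1→(1,0,0)
ply 5, X at (0,1,0) | h1:-1=+1→(0,0,0)*
ply 6: (0,0,0) is terminal -1 (O); from (2,2,1) depth 5

X's best at [(2,2,1)]: h2:-1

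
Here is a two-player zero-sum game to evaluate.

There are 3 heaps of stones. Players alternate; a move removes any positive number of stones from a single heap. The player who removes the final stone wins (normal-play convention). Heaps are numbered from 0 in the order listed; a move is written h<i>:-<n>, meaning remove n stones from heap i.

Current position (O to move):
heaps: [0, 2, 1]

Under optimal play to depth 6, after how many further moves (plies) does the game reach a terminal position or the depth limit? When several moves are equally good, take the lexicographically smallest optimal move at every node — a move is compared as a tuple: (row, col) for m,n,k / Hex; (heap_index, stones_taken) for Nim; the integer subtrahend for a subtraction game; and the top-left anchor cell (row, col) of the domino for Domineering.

PV length from [(0,2,1)]: 3 plies

[(0,2,1)] O move#1: h1:-1:+1/(0,1,1)*, h1:-2:-1/(0,0,1), h2:-1:-1/(0,2,0)
[(0,1,1)] X move#2: h1:-1:-1/(0,0,1)*, h2:-1:-1/(0,1,0)
[(0,0,1)] O move#3: h2:-1:+1/(0,0,0)*
[(0,0,0)] end (terminal -1, X#4); searched (0,2,1) to 6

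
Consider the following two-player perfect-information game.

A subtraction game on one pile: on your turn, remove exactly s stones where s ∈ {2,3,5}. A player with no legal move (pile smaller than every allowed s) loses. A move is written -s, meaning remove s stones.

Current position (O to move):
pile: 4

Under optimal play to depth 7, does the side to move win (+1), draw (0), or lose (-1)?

ply 1, O at 4 | -2=-1→2; -3=+1→1*
ply 2: 1 is terminal -1 (X); from 4 depth 7

value(4, O) = +1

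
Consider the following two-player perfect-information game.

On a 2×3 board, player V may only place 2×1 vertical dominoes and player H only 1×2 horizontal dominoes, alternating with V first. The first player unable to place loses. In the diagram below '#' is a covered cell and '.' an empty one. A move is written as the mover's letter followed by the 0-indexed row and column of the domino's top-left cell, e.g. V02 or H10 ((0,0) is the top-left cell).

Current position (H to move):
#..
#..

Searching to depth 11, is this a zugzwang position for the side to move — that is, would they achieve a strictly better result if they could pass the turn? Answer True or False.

zugzwang(#../#.., H) = False

[#../#..] H move#1: H01:+1/###/#..*, H11:+1/#../###
[###/#..] end (terminal -1, V#2); searched #../#.. to 11
suppose H passes — search the same position with V to move:
pass> [#../#..] V move#1: V01:+1/##./##.*, V02:+1/#.#/#.#
pass> [##./##.] end (terminal -1, H#2); searched #../#.. to 11
for H: play +1, pass -1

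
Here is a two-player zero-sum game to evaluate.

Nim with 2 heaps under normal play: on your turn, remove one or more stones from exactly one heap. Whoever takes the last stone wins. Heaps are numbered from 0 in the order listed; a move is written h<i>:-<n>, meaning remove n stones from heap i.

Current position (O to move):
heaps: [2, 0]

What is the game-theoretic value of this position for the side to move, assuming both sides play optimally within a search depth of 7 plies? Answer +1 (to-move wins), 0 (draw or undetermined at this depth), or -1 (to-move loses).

value((2,0), O) = +1

ply 1, O at (2,0) | h0:-1=-1→(1,0); h0:-2=+1→(0,0)*
ply 2: (0,0) is terminal -1 (X); from (2,0) depth 7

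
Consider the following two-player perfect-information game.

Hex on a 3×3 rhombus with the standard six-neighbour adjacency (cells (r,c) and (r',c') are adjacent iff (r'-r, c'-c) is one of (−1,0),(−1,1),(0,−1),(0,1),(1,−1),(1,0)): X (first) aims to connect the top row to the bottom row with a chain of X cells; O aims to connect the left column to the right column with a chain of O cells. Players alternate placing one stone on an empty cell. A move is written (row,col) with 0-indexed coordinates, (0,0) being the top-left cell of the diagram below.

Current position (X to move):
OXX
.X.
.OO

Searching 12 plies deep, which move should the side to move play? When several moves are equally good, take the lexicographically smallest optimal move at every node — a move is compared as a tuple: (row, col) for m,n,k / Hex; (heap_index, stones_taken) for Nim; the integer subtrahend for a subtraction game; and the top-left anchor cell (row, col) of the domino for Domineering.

X's best at [OXX/.X./.OO]: (2,0)

ply 1, X at OXX/.X./.OO | (1,0)=-1→OXX/XX./.OO; (1,2)=-1→OXX/.XX/.OO; (2,0)=+1→OXX/.X./XOO*
ply 2: OXX/.X./XOO is terminal -1 (O); from OXX/.X./.OO depth 12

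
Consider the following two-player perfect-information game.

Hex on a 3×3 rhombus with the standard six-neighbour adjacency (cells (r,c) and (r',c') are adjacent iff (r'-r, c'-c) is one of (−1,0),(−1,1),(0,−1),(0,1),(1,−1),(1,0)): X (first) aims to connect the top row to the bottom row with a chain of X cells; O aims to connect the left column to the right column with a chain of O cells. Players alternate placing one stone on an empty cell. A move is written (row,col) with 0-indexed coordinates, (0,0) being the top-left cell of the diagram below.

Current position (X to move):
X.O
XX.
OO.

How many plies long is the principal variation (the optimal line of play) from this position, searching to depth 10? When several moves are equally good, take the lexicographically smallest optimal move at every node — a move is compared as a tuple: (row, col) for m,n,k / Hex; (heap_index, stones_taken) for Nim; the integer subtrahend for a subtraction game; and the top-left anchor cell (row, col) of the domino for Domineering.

p1 X@[X.O/XX./OO.]: (0,1)[XXO/XX./OO.]-1* (1,2)[X.O/XXX/OO.]-1 (2,2)[X.O/XX./OOX]-1
p2 O@[XXO/XX./OO.]: (1,2)[XXO/XXO/OO.]+1* (2,2)[XXO/XX./OOO]+1
p3 X@[XXO/XXO/OO.] terminal -1; root [X.O/XX./OO.] d10

PV length from [X.O/XX./OO.]: 2 plies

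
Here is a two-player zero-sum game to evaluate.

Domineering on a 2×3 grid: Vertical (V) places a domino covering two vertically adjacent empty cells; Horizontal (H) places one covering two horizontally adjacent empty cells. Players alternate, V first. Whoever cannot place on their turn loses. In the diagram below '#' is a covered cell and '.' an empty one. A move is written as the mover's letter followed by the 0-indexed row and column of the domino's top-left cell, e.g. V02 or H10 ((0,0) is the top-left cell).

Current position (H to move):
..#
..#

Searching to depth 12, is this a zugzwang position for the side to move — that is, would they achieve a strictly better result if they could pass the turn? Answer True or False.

zugzwang(..#/..#, H) = False

[..#/..#] H move#1: H00:+1/###/..#*, H10:+1/..#/###
[###/..#] end (terminal -1, V#2); searched ..#/..# to 12
if H skipped the turn, V would face:
~ [..#/..#] V move#1: V00:+1/#.#/#.#*, V01:+1/.##/.##
~ [#.#/#.#] end (terminal -1, H#2); searched ..#/..# to 12
compare (H): move=+1 vs pass=-1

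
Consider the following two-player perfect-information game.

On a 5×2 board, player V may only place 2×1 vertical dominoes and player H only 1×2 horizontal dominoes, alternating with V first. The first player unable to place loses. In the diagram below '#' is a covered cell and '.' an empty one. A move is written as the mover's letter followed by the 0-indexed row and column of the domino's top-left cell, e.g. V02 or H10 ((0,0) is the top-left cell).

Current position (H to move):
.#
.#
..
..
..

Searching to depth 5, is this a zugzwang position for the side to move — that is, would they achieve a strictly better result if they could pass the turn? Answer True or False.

zugzwang(.#/.#/../../.., H) = False

ply 1, H at .#/.#/../../.. | H20=-1→.#/.#/##/../..; H30=+1→.#/.#/../##/..*; H40=-1→.#/.#/../../##
ply 2, V at .#/.#/../##/.. | V00=-1→##/##/../##/..*; V10=-1→.#/##/#./##/..
ply 3, H at ##/##/../##/.. | H20=+1→##/##/##/##/..*; H40=+1→##/##/../##/##
ply 4: ##/##/##/##/.. is terminal -1 (V); from .#/.#/../../.. depth 5
pass branch (V moves first from the same position):
  | ply 1, V at .#/.#/../../.. | V00=-1→##/##/../../..; V10=-1→.#/##/#./../..; V20=+1→.#/.#/#./#./..*; V21=+1→.#/.#/.#/.#/..; V30=+1→.#/.#/../#./#.; V31=+1→.#/.#/../.#/.#
  | ply 2, H at .#/.#/#./#./.. | H40=-1→.#/.#/#./#./##*
  | ply 3, V at .#/.#/#./#./## | V00=+1→##/##/#./#./##*; V21=+1→.#/.#/##/##/##
  | ply 4: ##/##/#./#./## is terminal -1 (H); from .#/.#/../../.. depth 5
H moving scores +1; H passing scores -1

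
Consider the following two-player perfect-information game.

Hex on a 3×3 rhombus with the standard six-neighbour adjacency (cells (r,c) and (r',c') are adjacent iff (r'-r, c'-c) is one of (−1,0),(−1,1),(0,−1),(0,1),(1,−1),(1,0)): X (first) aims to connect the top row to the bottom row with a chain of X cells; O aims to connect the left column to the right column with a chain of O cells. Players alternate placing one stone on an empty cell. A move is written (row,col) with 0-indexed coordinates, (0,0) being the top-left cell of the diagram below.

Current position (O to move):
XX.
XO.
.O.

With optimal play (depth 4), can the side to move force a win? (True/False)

p1 O@[XX./XO./.O.]: (0,2)[XXO/XO./.O.]-1 (1,2)[XX./XOO/.O.]-1 (2,0)[XX./XO./OO.]+1* (2,2)[XX./XO./.OO]-1
p2 X@[XX./XO./OO.]: (0,2)[XXX/XO./OO.]-1* (1,2)[XX./XOX/OO.]-1 (2,2)[XX./XO./OOX]-1
p3 O@[XXX/XO./OO.]: (1,2)[XXX/XOO/OO.]+1* (2,2)[XXX/XO./OOO]+1
p4 X@[XXX/XOO/OO.] terminal -1; root [XX./XO./.O.] d4

O winning at [XX./XO./.O.]: True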